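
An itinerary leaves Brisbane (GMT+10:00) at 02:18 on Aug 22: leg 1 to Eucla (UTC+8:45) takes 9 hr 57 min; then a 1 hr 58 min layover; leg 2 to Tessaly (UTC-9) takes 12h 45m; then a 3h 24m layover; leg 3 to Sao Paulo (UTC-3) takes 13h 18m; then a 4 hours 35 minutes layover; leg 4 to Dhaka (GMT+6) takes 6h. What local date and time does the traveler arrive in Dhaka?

02:15 on August 24

Convert departure to UTC: 02:18 − 10:00 = 16:18 UTC on Aug 21.
Add 9 hours 57 minutes leg 1 → 02:15 UTC (Aug 22).
Add 1 hour and 58 minutes layover in Eucla → 04:13 UTC.
Add 12 hours 45 minutes leg 2 → 16:58 UTC.
Add 3 hours 24 minutes layover in Tessaly → 20:22 UTC.
Add 13 hours and 18 minutes leg 3 → 09:40 UTC (Aug 23).
Add 4 hours 35 minutes layover in Sao Paulo → 14:15 UTC.
Add 6 hours leg 4 → 20:15 UTC.
Dhaka is UTC+6:00, so local arrival = 20:15 + 6:00 = 02:15 on Aug 24.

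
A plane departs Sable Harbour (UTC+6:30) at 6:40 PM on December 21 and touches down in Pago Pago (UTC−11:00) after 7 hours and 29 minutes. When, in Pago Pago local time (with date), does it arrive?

8:39 AM on December 21

Pago Pago is 17:30 behind Sable Harbour.
After 7 hours and 29 minutes it is 2:09 AM (Dec 22) in Sable Harbour.
Shift by the zone difference: 2:09 AM − 17:30 = 8:39 AM on Dec 21 in Pago Pago.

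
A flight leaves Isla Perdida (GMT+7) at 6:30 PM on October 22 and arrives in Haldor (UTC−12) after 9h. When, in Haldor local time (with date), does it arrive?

Convert departure to UTC: 6:30 PM − 7:00 = 11:30 AM UTC on Oct 22.
Add 9 hours travel time → 8:30 PM UTC.
Haldor is UTC−12:00, so local arrival = 8:30 PM − 12:00 = 8:30 AM on Oct 22.

8:30 AM on October 22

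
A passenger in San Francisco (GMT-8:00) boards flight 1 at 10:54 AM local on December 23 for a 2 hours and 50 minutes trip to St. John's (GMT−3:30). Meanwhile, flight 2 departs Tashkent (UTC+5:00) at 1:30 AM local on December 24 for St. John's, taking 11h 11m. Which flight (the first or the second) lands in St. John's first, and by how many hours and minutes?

Flight 1 in UTC: 10:54 AM + 8:00 = 6:54 PM on Dec 23.
+2 hours and 50 minutes → arrive 9:44 PM UTC on Dec 23.
Flight 2 in UTC: 1:30 AM − 5:00 = 8:30 PM on Dec 23.
+11 hours 11 minutes → arrive 7:41 AM UTC on Dec 24.
Flight 1 lands earlier by 9 hours 57 minutes.

the first, by 9 hours 57 minutes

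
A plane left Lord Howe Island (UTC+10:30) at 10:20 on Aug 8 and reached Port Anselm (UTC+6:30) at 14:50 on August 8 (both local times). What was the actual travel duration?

8 hours 30 minutes

Departure in UTC: 10:20 − 10:30 = 23:50 on Aug 7.
Arrival in UTC: 14:50 − 6:30 = 08:20 on Aug 8.
Elapsed = 08:20 − 23:50 (+1 day) = 8 hours 30 minutes.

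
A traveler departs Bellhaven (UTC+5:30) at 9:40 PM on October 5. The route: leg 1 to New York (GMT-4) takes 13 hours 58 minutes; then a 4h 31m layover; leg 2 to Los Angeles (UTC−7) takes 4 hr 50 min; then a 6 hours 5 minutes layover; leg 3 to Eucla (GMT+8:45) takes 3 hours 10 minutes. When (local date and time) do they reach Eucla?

Convert departure to UTC: 9:40 PM − 5:30 = 4:10 PM UTC on Oct 5.
Add 13 hours and 58 minutes leg 1 → 6:08 AM UTC (Oct 6).
Add 4 hours 31 minutes layover in New York → 10:39 AM UTC.
Add 4 hours 50 minutes leg 2 → 3:29 PM UTC.
Add 6 hours and 5 minutes layover in Los Angeles → 9:34 PM UTC.
Add 3 hours and 10 minutes leg 3 → 12:44 AM UTC (Oct 7).
Eucla is UTC+8:45, so local arrival = 12:44 AM + 8:45 = 9:29 AM on Oct 7.

9:29 AM on October 7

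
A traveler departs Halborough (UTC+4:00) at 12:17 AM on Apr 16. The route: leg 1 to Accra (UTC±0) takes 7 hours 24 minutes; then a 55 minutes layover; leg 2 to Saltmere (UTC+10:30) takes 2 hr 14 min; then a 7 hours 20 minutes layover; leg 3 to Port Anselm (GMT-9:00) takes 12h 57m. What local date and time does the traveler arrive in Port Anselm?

6:07 PM on April 16

Convert departure to UTC: 12:17 AM − 4:00 = 8:17 PM UTC on Apr 15.
Add 7 hours 24 minutes leg 1 → 3:41 AM UTC (Apr 16).
Add 55 minutes layover in Accra → 4:36 AM UTC.
Add 2 hours and 14 minutes leg 2 → 6:50 AM UTC.
Add 7 hours 20 minutes layover in Saltmere → 2:10 PM UTC.
Add 12 hours and 57 minutes leg 3 → 3:07 AM UTC (Apr 17).
Port Anselm is UTC−9:00, so local arrival = 3:07 AM − 9:00 = 6:07 PM on Apr 16.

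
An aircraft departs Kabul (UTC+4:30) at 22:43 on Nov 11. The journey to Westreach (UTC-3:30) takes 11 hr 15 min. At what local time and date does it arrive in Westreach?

01:58 on Nov 12

Convert departure to UTC: 22:43 − 4:30 = 18:13 UTC on Nov 11.
Add 11 hours and 15 minutes travel time → 05:28 UTC (Nov 12).
Westreach is UTC−3:30, so local arrival = 05:28 − 3:30 = 01:58 on Nov 12.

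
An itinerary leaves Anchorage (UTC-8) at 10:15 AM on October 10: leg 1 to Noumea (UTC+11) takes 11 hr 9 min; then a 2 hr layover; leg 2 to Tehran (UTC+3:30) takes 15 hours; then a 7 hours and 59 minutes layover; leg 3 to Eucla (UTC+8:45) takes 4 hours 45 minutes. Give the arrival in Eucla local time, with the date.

Convert departure to UTC: 10:15 AM + 8:00 = 6:15 PM UTC on Oct 10.
Add 11 hours 9 minutes leg 1 → 5:24 AM UTC (Oct 11).
Add 2 hours layover in Noumea → 7:24 AM UTC.
Add 15 hours leg 2 → 10:24 PM UTC.
Add 7 hours 59 minutes layover in Tehran → 6:23 AM UTC (Oct 12).
Add 4 hours 45 minutes leg 3 → 11:08 AM UTC.
Eucla is UTC+8:45, so local arrival = 11:08 AM + 8:45 = 7:53 PM on Oct 12.

7:53 PM on Oct 12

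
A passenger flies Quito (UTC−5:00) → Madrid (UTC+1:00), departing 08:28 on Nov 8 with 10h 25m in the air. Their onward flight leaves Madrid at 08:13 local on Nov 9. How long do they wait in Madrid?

Convert departure to UTC: 08:28 + 5:00 = 13:28 UTC on Nov 8.
Add 10 hours and 25 minutes flight time → 23:53 UTC.
Madrid is UTC+1:00, so local arrival = 23:53 + 1:00 = 00:53 on Nov 9.
Layover = 08:13 − 00:53 = 7 hours 20 minutes.

7 hours 20 minutes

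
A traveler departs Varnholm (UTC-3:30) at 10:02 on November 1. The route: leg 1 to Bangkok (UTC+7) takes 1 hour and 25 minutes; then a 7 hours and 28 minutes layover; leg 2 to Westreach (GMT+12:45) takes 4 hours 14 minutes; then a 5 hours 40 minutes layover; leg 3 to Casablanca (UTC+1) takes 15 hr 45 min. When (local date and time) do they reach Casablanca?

01:04 on November 3

Convert departure to UTC: 10:02 + 3:30 = 13:32 UTC on Nov 1.
Add 1 hour and 25 minutes leg 1 → 14:57 UTC.
Add 7 hours 28 minutes layover in Bangkok → 22:25 UTC.
Add 4 hours 14 minutes leg 2 → 02:39 UTC (Nov 2).
Add 5 hours 40 minutes layover in Westreach → 08:19 UTC.
Add 15 hours 45 minutes leg 3 → 00:04 UTC (Nov 3).
Casablanca is UTC+1:00, so local arrival = 00:04 + 1:00 = 01:04 on Nov 3.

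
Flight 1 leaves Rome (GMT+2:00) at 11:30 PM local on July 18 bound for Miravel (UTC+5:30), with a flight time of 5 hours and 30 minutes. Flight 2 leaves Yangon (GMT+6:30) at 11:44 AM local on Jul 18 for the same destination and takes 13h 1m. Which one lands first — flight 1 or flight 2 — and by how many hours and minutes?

the second, by 8 hours 45 minutes

Flight 1 in UTC: 11:30 PM − 2:00 = 9:30 PM on Jul 18.
+5 hours and 30 minutes → arrive 3:00 AM UTC on Jul 19.
Flight 2 in UTC: 11:44 AM − 6:30 = 5:14 AM on Jul 18.
+13 hours and 1 minute → arrive 6:15 PM UTC on Jul 18.
Flight 2 lands earlier by 8 hours 45 minutes.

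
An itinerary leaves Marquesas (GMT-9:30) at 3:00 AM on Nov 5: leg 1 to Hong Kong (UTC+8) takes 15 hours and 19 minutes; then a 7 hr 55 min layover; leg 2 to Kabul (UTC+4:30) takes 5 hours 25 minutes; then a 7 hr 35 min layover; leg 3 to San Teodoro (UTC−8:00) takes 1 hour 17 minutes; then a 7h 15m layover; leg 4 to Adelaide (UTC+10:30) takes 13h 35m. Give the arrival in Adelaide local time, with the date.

9:21 AM on November 8

Convert departure to UTC: 3:00 AM + 9:30 = 12:30 PM UTC on Nov 5.
Add 15 hours and 19 minutes leg 1 → 3:49 AM UTC (Nov 6).
Add 7 hours 55 minutes layover in Hong Kong → 11:44 AM UTC.
Add 5 hours 25 minutes leg 2 → 5:09 PM UTC.
Add 7 hours and 35 minutes layover in Kabul → 12:44 AM UTC (Nov 7).
Add 1 hour and 17 minutes leg 3 → 2:01 AM UTC.
Add 7 hours 15 minutes layover in San Teodoro → 9:16 AM UTC.
Add 13 hours and 35 minutes leg 4 → 10:51 PM UTC.
Adelaide is UTC+10:30, so local arrival = 10:51 PM + 10:30 = 9:21 AM on Nov 8.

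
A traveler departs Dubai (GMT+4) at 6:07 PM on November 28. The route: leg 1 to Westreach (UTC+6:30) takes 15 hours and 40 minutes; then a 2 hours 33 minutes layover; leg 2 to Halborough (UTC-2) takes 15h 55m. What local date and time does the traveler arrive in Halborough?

10:15 PM on November 29

Convert departure to UTC: 6:07 PM − 4:00 = 2:07 PM UTC on Nov 28.
Add 15 hours and 40 minutes leg 1 → 5:47 AM UTC (Nov 29).
Add 2 hours and 33 minutes layover in Westreach → 8:20 AM UTC.
Add 15 hours and 55 minutes leg 2 → 12:15 AM UTC (Nov 30).
Halborough is UTC−2:00, so local arrival = 12:15 AM − 2:00 = 10:15 PM on Nov 29.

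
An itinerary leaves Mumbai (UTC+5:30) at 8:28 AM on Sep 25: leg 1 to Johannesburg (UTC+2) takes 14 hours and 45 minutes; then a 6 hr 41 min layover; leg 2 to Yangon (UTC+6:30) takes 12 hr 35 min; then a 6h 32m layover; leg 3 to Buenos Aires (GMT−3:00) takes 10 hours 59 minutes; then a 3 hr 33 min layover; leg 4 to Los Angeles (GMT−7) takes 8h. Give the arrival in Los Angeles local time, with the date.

11:03 AM on September 27

Convert departure to UTC: 8:28 AM − 5:30 = 2:58 AM UTC on Sep 25.
Add 14 hours 45 minutes leg 1 → 5:43 PM UTC.
Add 6 hours 41 minutes layover in Johannesburg → 12:24 AM UTC (Sep 26).
Add 12 hours and 35 minutes leg 2 → 12:59 PM UTC.
Add 6 hours 32 minutes layover in Yangon → 7:31 PM UTC.
Add 10 hours 59 minutes leg 3 → 6:30 AM UTC (Sep 27).
Add 3 hours 33 minutes layover in Buenos Aires → 10:03 AM UTC.
Add 8 hours leg 4 → 6:03 PM UTC.
Los Angeles is UTC−7:00, so local arrival = 6:03 PM − 7:00 = 11:03 AM on Sep 27.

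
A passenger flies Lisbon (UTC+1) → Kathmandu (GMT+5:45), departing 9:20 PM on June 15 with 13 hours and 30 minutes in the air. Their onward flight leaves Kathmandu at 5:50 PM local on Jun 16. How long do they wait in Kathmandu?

2 hours 15 minutes

Convert departure to UTC: 9:20 PM − 1:00 = 8:20 PM UTC on Jun 15.
Add 13 hours and 30 minutes flight time → 9:50 AM UTC (Jun 16).
Kathmandu is UTC+5:45, so local arrival = 9:50 AM + 5:45 = 3:35 PM on Jun 16.
Layover = 5:50 PM − 3:35 PM = 2 hours 15 minutes.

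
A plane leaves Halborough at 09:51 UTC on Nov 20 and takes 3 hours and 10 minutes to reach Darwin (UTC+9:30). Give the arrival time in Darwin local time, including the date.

Departure is given in UTC: 09:51 on Nov 20.
Add 3 hours 10 minutes → 13:01 UTC.
Darwin is UTC+9:30: 13:01 + 9:30 = 22:31 on Nov 20.

22:31 on Nov 20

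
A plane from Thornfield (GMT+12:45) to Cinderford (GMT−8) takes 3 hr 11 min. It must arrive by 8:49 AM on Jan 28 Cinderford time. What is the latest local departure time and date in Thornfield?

Target arrival in UTC: 8:49 AM + 8:00 = 4:49 PM on Jan 28.
Subtract 3 hours 11 minutes → departure 1:38 PM UTC on Jan 28.
Thornfield is UTC+12:45: 1:38 PM + 12:45 = 2:23 AM on Jan 29.

2:23 AM on Jan 29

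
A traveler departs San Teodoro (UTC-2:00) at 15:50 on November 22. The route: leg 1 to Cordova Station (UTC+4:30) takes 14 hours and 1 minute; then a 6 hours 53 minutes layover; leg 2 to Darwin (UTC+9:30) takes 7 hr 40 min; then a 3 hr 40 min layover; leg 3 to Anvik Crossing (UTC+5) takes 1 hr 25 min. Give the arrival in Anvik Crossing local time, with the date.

Convert departure to UTC: 15:50 + 2:00 = 17:50 UTC on Nov 22.
Add 14 hours and 1 minute leg 1 → 07:51 UTC (Nov 23).
Add 6 hours and 53 minutes layover in Cordova Station → 14:44 UTC.
Add 7 hours and 40 minutes leg 2 → 22:24 UTC.
Add 3 hours 40 minutes layover in Darwin → 02:04 UTC (Nov 24).
Add 1 hour and 25 minutes leg 3 → 03:29 UTC.
Anvik Crossing is UTC+5:00, so local arrival = 03:29 + 5:00 = 08:29 on Nov 24.

08:29 on Nov 24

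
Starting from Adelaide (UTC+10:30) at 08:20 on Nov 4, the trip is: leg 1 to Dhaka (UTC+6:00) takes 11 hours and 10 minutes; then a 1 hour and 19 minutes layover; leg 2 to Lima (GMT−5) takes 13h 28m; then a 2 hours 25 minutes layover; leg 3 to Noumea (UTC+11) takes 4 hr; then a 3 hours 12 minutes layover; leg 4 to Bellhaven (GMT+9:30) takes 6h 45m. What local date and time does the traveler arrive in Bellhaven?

01:39 on Nov 6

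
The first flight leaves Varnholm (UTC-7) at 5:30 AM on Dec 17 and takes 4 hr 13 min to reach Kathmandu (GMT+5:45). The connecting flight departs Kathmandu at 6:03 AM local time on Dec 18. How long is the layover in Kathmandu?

7 hours 35 minutes

Convert departure to UTC: 5:30 AM + 7:00 = 12:30 PM UTC on Dec 17.
Add 4 hours 13 minutes flight time → 4:43 PM UTC.
Kathmandu is UTC+5:45, so local arrival = 4:43 PM + 5:45 = 10:28 PM on Dec 17.
Layover = 6:03 AM − 10:28 PM (+1 day) = 7 hours 35 minutes.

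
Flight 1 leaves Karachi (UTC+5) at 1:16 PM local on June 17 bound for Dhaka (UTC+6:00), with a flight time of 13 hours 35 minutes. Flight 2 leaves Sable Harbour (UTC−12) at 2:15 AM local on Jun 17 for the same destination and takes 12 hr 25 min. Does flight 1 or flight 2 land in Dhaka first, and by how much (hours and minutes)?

Flight 1 in UTC: 1:16 PM − 5:00 = 8:16 AM on Jun 17.
+13 hours 35 minutes → arrive 9:51 PM UTC on Jun 17.
Flight 2 in UTC: 2:15 AM + 12:00 = 2:15 PM on Jun 17.
+12 hours 25 minutes → arrive 2:40 AM UTC on Jun 18.
Flight 1 lands earlier by 4 hours 49 minutes.

the first, by 4 hours 49 minutes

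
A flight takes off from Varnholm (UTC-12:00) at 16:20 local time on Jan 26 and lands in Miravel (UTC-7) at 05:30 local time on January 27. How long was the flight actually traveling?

8 hours 10 minutes

Departure in UTC: 16:20 + 12:00 = 04:20 on Jan 27.
Arrival in UTC: 05:30 + 7:00 = 12:30 on Jan 27.
Elapsed = 12:30 − 04:20 = 8 hours 10 minutes.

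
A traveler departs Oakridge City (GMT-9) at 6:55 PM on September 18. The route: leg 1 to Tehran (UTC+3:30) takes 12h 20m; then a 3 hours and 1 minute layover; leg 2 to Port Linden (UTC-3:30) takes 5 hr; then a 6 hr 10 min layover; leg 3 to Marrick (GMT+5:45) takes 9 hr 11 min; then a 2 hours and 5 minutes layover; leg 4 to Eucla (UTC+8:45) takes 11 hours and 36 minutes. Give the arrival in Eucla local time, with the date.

Convert departure to UTC: 6:55 PM + 9:00 = 3:55 AM UTC on Sep 19.
Add 12 hours 20 minutes leg 1 → 4:15 PM UTC.
Add 3 hours 1 minute layover in Tehran → 7:16 PM UTC.
Add 5 hours leg 2 → 12:16 AM UTC (Sep 20).
Add 6 hours 10 minutes layover in Port Linden → 6:26 AM UTC.
Add 9 hours and 11 minutes leg 3 → 3:37 PM UTC.
Add 2 hours 5 minutes layover in Marrick → 5:42 PM UTC.
Add 11 hours and 36 minutes leg 4 → 5:18 AM UTC (Sep 21).
Eucla is UTC+8:45, so local arrival = 5:18 AM + 8:45 = 2:03 PM on Sep 21.

2:03 PM on September 21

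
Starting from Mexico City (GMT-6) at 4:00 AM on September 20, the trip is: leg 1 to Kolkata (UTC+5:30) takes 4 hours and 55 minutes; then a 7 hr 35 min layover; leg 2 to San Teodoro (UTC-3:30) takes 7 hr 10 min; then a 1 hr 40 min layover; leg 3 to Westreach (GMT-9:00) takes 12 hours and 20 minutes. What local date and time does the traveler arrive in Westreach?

10:40 AM on Sep 21

Convert departure to UTC: 4:00 AM + 6:00 = 10:00 AM UTC on Sep 20.
Add 4 hours 55 minutes leg 1 → 2:55 PM UTC.
Add 7 hours and 35 minutes layover in Kolkata → 10:30 PM UTC.
Add 7 hours and 10 minutes leg 2 → 5:40 AM UTC (Sep 21).
Add 1 hour and 40 minutes layover in San Teodoro → 7:20 AM UTC.
Add 12 hours and 20 minutes leg 3 → 7:40 PM UTC.
Westreach is UTC−9:00, so local arrival = 7:40 PM − 9:00 = 10:40 AM on Sep 21.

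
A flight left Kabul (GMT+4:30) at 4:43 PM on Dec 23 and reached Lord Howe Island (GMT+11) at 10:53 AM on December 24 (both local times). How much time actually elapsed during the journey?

11 hours 40 minutes

Departure in UTC: 4:43 PM − 4:30 = 12:13 PM on Dec 23.
Arrival in UTC: 10:53 AM − 11:00 = 11:53 PM on Dec 23.
Elapsed = 11:53 PM − 12:13 PM = 11 hours 40 minutes.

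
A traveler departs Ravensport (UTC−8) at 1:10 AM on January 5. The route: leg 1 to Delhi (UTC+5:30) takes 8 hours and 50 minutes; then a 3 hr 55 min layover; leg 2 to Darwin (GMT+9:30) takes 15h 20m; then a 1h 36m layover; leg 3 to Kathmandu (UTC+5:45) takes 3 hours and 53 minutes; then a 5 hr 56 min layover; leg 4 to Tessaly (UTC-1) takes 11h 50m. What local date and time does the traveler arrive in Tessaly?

11:30 AM on January 7

Convert departure to UTC: 1:10 AM + 8:00 = 9:10 AM UTC on Jan 5.
Add 8 hours and 50 minutes leg 1 → 6:00 PM UTC.
Add 3 hours and 55 minutes layover in Delhi → 9:55 PM UTC.
Add 15 hours and 20 minutes leg 2 → 1:15 PM UTC (Jan 6).
Add 1 hour 36 minutes layover in Darwin → 2:51 PM UTC.
Add 3 hours 53 minutes leg 3 → 6:44 PM UTC.
Add 5 hours and 56 minutes layover in Kathmandu → 12:40 AM UTC (Jan 7).
Add 11 hours and 50 minutes leg 4 → 12:30 PM UTC.
Tessaly is UTC−1:00, so local arrival = 12:30 PM − 1:00 = 11:30 AM on Jan 7.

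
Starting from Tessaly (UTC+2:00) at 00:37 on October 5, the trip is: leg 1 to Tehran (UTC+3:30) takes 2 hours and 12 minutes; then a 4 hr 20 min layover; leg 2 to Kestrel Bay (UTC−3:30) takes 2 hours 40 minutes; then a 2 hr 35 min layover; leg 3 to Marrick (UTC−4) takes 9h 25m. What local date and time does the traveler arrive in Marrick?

Convert departure to UTC: 00:37 − 2:00 = 22:37 UTC on Oct 4.
Add 2 hours 12 minutes leg 1 → 00:49 UTC (Oct 5).
Add 4 hours 20 minutes layover in Tehran → 05:09 UTC.
Add 2 hours 40 minutes leg 2 → 07:49 UTC.
Add 2 hours 35 minutes layover in Kestrel Bay → 10:24 UTC.
Add 9 hours 25 minutes leg 3 → 19:49 UTC.
Marrick is UTC−4:00, so local arrival = 19:49 − 4:00 = 15:49 on Oct 5.

15:49 on October 5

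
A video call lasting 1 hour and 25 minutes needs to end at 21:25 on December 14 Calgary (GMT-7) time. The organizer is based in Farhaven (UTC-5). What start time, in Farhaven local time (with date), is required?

22:00 on Dec 14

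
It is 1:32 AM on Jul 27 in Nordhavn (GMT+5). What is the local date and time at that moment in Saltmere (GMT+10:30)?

7:02 AM on Jul 27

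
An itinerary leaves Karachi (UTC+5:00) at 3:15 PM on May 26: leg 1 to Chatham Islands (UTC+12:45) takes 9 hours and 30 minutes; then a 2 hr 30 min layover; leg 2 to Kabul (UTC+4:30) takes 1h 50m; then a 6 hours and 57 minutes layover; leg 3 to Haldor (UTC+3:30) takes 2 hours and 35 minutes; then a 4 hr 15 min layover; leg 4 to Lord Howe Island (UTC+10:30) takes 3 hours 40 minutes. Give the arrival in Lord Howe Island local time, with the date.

Convert departure to UTC: 3:15 PM − 5:00 = 10:15 AM UTC on May 26.
Add 9 hours 30 minutes leg 1 → 7:45 PM UTC.
Add 2 hours 30 minutes layover in Chatham Islands → 10:15 PM UTC.
Add 1 hour 50 minutes leg 2 → 12:05 AM UTC (May 27).
Add 6 hours and 57 minutes layover in Kabul → 7:02 AM UTC.
Add 2 hours 35 minutes leg 3 → 9:37 AM UTC.
Add 4 hours 15 minutes layover in Haldor → 1:52 PM UTC.
Add 3 hours and 40 minutes leg 4 → 5:32 PM UTC.
Lord Howe Island is UTC+10:30, so local arrival = 5:32 PM + 10:30 = 4:02 AM on May 28.

4:02 AM on May 28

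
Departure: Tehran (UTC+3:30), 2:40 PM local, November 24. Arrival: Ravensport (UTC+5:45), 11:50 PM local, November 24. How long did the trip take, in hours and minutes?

Ravensport is 2:15 ahead of Tehran.
Clock-face elapsed time (ignoring zones) is 9 hours 10 minutes.
Actual elapsed = 9 hours 10 minutes − 2:15 = 6 hours 55 minutes.

6 hours 55 minutes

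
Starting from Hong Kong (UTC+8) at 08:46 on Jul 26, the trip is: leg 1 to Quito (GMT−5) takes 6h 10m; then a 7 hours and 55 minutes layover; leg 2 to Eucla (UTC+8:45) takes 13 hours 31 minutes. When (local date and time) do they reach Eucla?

13:07 on July 27

Convert departure to UTC: 08:46 − 8:00 = 00:46 UTC on Jul 26.
Add 6 hours and 10 minutes leg 1 → 06:56 UTC.
Add 7 hours 55 minutes layover in Quito → 14:51 UTC.
Add 13 hours 31 minutes leg 2 → 04:22 UTC (Jul 27).
Eucla is UTC+8:45, so local arrival = 04:22 + 8:45 = 13:07 on Jul 27.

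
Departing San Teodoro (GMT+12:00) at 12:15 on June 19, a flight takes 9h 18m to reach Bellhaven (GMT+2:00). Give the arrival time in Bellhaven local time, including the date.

11:33 on June 19

Convert departure to UTC: 12:15 − 12:00 = 00:15 UTC on Jun 19.
Add 9 hours and 18 minutes travel time → 09:33 UTC.
Bellhaven is UTC+2:00, so local arrival = 09:33 + 2:00 = 11:33 on Jun 19.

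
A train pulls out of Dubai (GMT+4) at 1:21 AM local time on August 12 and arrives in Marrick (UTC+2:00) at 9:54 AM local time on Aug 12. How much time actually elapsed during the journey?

Departure in UTC: 1:21 AM − 4:00 = 9:21 PM on Aug 11.
Arrival in UTC: 9:54 AM − 2:00 = 7:54 AM on Aug 12.
Elapsed = 7:54 AM − 9:21 PM (+1 day) = 10 hours 33 minutes.

10 hours 33 minutes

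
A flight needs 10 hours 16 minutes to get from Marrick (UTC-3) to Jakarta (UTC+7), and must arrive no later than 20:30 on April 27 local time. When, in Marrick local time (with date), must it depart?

Target arrival in UTC: 20:30 − 7:00 = 13:30 on Apr 27.
Subtract 10 hours 16 minutes → departure 03:14 UTC on Apr 27.
Marrick is UTC−3:00: 03:14 − 3:00 = 00:14 on Apr 27.

00:14 on April 27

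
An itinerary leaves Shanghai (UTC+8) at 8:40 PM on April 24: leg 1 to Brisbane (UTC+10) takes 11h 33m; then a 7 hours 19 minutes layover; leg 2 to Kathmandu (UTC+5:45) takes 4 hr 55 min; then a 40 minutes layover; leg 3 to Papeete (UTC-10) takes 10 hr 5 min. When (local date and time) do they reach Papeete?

Convert departure to UTC: 8:40 PM − 8:00 = 12:40 PM UTC on Apr 24.
Add 11 hours 33 minutes leg 1 → 12:13 AM UTC (Apr 25).
Add 7 hours and 19 minutes layover in Brisbane → 7:32 AM UTC.
Add 4 hours 55 minutes leg 2 → 12:27 PM UTC.
Add 40 minutes layover in Kathmandu → 1:07 PM UTC.
Add 10 hours and 5 minutes leg 3 → 11:12 PM UTC.
Papeete is UTC−10:00, so local arrival = 11:12 PM − 10:00 = 1:12 PM on Apr 25.

1:12 PM on Apr 25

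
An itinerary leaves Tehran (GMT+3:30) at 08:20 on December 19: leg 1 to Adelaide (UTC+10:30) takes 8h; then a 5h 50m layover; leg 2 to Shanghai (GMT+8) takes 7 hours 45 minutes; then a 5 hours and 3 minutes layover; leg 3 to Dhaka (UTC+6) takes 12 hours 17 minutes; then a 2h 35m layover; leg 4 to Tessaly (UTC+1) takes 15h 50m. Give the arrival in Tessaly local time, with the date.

Convert departure to UTC: 08:20 − 3:30 = 04:50 UTC on Dec 19.
Add 8 hours leg 1 → 12:50 UTC.
Add 5 hours and 50 minutes layover in Adelaide → 18:40 UTC.
Add 7 hours and 45 minutes leg 2 → 02:25 UTC (Dec 20).
Add 5 hours and 3 minutes layover in Shanghai → 07:28 UTC.
Add 12 hours 17 minutes leg 3 → 19:45 UTC.
Add 2 hours and 35 minutes layover in Dhaka → 22:20 UTC.
Add 15 hours and 50 minutes leg 4 → 14:10 UTC (Dec 21).
Tessaly is UTC+1:00, so local arrival = 14:10 + 1:00 = 15:10 on Dec 21.

15:10 on December 21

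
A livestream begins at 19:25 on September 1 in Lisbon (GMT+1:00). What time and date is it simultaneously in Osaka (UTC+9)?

03:25 on September 2

Osaka is 8:00 ahead of Lisbon.
Shift by the zone difference: 19:25 + 8:00 = 03:25 on Sep 2 in Osaka.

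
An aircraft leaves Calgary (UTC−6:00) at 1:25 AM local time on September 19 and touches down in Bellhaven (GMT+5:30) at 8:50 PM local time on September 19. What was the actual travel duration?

Departure in UTC: 1:25 AM + 6:00 = 7:25 AM on Sep 19.
Arrival in UTC: 8:50 PM − 5:30 = 3:20 PM on Sep 19.
Elapsed = 3:20 PM − 7:25 AM = 7 hours 55 minutes.

7 hours 55 minutes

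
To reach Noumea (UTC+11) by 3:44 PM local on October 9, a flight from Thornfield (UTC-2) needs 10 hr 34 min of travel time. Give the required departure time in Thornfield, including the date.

4:10 PM on October 8

Target arrival in UTC: 3:44 PM − 11:00 = 4:44 AM on Oct 9.
Subtract 10 hours 34 minutes → departure 6:10 PM UTC on Oct 8.
Thornfield is UTC−2:00: 6:10 PM − 2:00 = 4:10 PM on Oct 8.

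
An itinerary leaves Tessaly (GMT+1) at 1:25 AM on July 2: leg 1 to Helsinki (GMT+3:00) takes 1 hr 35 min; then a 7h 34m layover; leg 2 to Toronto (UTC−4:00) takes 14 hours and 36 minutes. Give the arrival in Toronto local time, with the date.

Convert departure to UTC: 1:25 AM − 1:00 = 12:25 AM UTC on Jul 2.
Add 1 hour and 35 minutes leg 1 → 2:00 AM UTC.
Add 7 hours 34 minutes layover in Helsinki → 9:34 AM UTC.
Add 14 hours 36 minutes leg 2 → 12:10 AM UTC (Jul 3).
Toronto is UTC−4:00, so local arrival = 12:10 AM − 4:00 = 8:10 PM on Jul 2.

8:10 PM on Jul 2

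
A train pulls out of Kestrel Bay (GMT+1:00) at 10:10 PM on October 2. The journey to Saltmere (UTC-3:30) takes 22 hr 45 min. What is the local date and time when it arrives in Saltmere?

4:25 PM on Oct 3

Convert departure to UTC: 10:10 PM − 1:00 = 9:10 PM UTC on Oct 2.
Add 22 hours 45 minutes travel time → 7:55 PM UTC (Oct 3).
Saltmere is UTC−3:30, so local arrival = 7:55 PM − 3:30 = 4:25 PM on Oct 3.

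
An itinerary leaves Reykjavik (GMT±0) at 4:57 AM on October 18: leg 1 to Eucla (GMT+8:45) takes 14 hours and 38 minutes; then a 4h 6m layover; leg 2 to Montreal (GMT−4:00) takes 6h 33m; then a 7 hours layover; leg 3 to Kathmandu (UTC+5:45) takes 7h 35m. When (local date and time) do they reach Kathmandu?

2:34 AM on Oct 20

Reykjavik is at UTC+0, so departure is already 4:57 AM UTC on Oct 18.
Add 14 hours and 38 minutes leg 1 → 7:35 PM UTC.
Add 4 hours and 6 minutes layover in Eucla → 11:41 PM UTC.
Add 6 hours and 33 minutes leg 2 → 6:14 AM UTC (Oct 19).
Add 7 hours layover in Montreal → 1:14 PM UTC.
Add 7 hours and 35 minutes leg 3 → 8:49 PM UTC.
Kathmandu is UTC+5:45, so local arrival = 8:49 PM + 5:45 = 2:34 AM on Oct 20.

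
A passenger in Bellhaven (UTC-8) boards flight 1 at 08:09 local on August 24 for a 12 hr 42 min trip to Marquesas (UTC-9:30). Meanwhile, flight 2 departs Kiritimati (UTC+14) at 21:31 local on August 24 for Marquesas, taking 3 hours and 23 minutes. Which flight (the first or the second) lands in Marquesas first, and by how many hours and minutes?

the second, by 17 hours 57 minutes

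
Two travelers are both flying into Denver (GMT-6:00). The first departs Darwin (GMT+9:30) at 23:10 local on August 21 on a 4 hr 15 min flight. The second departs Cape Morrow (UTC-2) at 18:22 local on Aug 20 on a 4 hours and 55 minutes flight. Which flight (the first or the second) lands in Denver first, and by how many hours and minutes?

Flight 1 in UTC: 23:10 − 9:30 = 13:40 on Aug 21.
+4 hours 15 minutes → arrive 17:55 UTC on Aug 21.
Flight 2 in UTC: 18:22 + 2:00 = 20:22 on Aug 20.
+4 hours and 55 minutes → arrive 01:17 UTC on Aug 21.
Flight 2 lands earlier by 16 hours 38 minutes.

the second, by 16 hours 38 minutes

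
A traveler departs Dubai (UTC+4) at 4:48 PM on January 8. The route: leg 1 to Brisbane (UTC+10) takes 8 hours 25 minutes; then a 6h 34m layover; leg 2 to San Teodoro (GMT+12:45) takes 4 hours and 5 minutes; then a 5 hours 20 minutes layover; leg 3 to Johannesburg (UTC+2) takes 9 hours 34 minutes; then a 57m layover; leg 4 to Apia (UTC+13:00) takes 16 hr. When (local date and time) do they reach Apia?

Convert departure to UTC: 4:48 PM − 4:00 = 12:48 PM UTC on Jan 8.
Add 8 hours 25 minutes leg 1 → 9:13 PM UTC.
Add 6 hours and 34 minutes layover in Brisbane → 3:47 AM UTC (Jan 9).
Add 4 hours 5 minutes leg 2 → 7:52 AM UTC.
Add 5 hours 20 minutes layover in San Teodoro → 1:12 PM UTC.
Add 9 hours 34 minutes leg 3 → 10:46 PM UTC.
Add 57 minutes layover in Johannesburg → 11:43 PM UTC.
Add 16 hours leg 4 → 3:43 PM UTC (Jan 10).
Apia is UTC+13:00, so local arrival = 3:43 PM + 13:00 = 4:43 AM on Jan 11.

4:43 AM on January 11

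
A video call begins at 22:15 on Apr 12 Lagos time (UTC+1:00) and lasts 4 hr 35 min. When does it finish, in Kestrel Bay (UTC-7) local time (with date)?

Convert start to UTC: 22:15 − 1:00 = 21:15 UTC on Apr 12.
Add 4 hours 35 minutes duration → 01:50 UTC (Apr 13).
Kestrel Bay is UTC−7:00, so local end time = 01:50 − 7:00 = 18:50 on Apr 12.

18:50 on April 12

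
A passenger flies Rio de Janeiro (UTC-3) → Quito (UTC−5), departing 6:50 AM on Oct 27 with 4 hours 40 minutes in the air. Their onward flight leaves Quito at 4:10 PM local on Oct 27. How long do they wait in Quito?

6 hours 40 minutes

Convert departure to UTC: 6:50 AM + 3:00 = 9:50 AM UTC on Oct 27.
Add 4 hours 40 minutes flight time → 2:30 PM UTC.
Quito is UTC−5:00, so local arrival = 2:30 PM − 5:00 = 9:30 AM on Oct 27.
Layover = 4:10 PM − 9:30 AM = 6 hours 40 minutes.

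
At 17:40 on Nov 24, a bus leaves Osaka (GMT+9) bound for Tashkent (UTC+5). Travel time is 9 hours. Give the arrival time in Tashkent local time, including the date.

22:40 on November 24

Convert departure to UTC: 17:40 − 9:00 = 08:40 UTC on Nov 24.
Add 9 hours travel time → 17:40 UTC.
Tashkent is UTC+5:00, so local arrival = 17:40 + 5:00 = 22:40 on Nov 24.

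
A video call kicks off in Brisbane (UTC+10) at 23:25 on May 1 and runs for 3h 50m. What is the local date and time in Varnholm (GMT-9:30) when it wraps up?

07:45 on May 1

Convert start to UTC: 23:25 − 10:00 = 13:25 UTC on May 1.
Add 3 hours 50 minutes duration → 17:15 UTC.
Varnholm is UTC−9:30, so local end time = 17:15 − 9:30 = 07:45 on May 1.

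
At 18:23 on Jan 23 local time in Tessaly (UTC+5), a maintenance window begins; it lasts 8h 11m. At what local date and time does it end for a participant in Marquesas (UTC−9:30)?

Convert start to UTC: 18:23 − 5:00 = 13:23 UTC on Jan 23.
Add 8 hours 11 minutes duration → 21:34 UTC.
Marquesas is UTC−9:30, so local end time = 21:34 − 9:30 = 12:04 on Jan 23.

12:04 on January 23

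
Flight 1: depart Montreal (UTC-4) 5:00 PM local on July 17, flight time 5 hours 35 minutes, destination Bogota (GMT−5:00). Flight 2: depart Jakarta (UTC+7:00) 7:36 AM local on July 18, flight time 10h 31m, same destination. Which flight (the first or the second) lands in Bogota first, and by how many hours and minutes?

the first, by 8 hours 32 minutes

Flight 1 in UTC: 5:00 PM + 4:00 = 9:00 PM on Jul 17.
+5 hours 35 minutes → arrive 2:35 AM UTC on Jul 18.
Flight 2 in UTC: 7:36 AM − 7:00 = 12:36 AM on Jul 18.
+10 hours and 31 minutes → arrive 11:07 AM UTC on Jul 18.
Flight 1 lands earlier by 8 hours 32 minutes.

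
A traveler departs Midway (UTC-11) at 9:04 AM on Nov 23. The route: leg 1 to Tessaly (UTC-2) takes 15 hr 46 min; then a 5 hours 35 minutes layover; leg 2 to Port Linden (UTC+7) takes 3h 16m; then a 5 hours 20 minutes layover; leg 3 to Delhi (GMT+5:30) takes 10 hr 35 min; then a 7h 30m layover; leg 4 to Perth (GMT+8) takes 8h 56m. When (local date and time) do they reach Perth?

Convert departure to UTC: 9:04 AM + 11:00 = 8:04 PM UTC on Nov 23.
Add 15 hours 46 minutes leg 1 → 11:50 AM UTC (Nov 24).
Add 5 hours and 35 minutes layover in Tessaly → 5:25 PM UTC.
Add 3 hours 16 minutes leg 2 → 8:41 PM UTC.
Add 5 hours 20 minutes layover in Port Linden → 2:01 AM UTC (Nov 25).
Add 10 hours 35 minutes leg 3 → 12:36 PM UTC.
Add 7 hours 30 minutes layover in Delhi → 8:06 PM UTC.
Add 8 hours 56 minutes leg 4 → 5:02 AM UTC (Nov 26).
Perth is UTC+8:00, so local arrival = 5:02 AM + 8:00 = 1:02 PM on Nov 26.

1:02 PM on November 26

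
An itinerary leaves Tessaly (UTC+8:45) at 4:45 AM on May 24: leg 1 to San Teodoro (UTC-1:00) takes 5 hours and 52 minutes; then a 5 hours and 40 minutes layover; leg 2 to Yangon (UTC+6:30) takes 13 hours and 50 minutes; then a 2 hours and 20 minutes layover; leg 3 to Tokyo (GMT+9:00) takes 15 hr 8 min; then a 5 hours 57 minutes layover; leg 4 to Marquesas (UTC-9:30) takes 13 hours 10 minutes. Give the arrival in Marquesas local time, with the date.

Convert departure to UTC: 4:45 AM − 8:45 = 8:00 PM UTC on May 23.
Add 5 hours 52 minutes leg 1 → 1:52 AM UTC (May 24).
Add 5 hours and 40 minutes layover in San Teodoro → 7:32 AM UTC.
Add 13 hours and 50 minutes leg 2 → 9:22 PM UTC.
Add 2 hours 20 minutes layover in Yangon → 11:42 PM UTC.
Add 15 hours and 8 minutes leg 3 → 2:50 PM UTC (May 25).
Add 5 hours 57 minutes layover in Tokyo → 8:47 PM UTC.
Add 13 hours and 10 minutes leg 4 → 9:57 AM UTC (May 26).
Marquesas is UTC−9:30, so local arrival = 9:57 AM − 9:30 = 12:27 AM on May 26.

12:27 AM on May 26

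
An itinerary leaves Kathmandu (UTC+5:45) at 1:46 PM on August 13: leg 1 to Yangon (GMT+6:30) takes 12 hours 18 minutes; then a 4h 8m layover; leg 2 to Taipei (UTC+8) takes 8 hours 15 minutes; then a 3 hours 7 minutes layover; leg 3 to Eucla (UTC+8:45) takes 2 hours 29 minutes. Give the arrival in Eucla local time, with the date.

11:03 PM on Aug 14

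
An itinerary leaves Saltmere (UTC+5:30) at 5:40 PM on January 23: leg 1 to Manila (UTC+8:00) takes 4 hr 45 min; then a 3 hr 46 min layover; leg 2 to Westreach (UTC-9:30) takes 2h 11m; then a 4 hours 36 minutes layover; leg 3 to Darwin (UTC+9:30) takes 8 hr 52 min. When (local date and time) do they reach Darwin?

Convert departure to UTC: 5:40 PM − 5:30 = 12:10 PM UTC on Jan 23.
Add 4 hours 45 minutes leg 1 → 4:55 PM UTC.
Add 3 hours and 46 minutes layover in Manila → 8:41 PM UTC.
Add 2 hours 11 minutes leg 2 → 10:52 PM UTC.
Add 4 hours and 36 minutes layover in Westreach → 3:28 AM UTC (Jan 24).
Add 8 hours 52 minutes leg 3 → 12:20 PM UTC.
Darwin is UTC+9:30, so local arrival = 12:20 PM + 9:30 = 9:50 PM on Jan 24.

9:50 PM on Jan 24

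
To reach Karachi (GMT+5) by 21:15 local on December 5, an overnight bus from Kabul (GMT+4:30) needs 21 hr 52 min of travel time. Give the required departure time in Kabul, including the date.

22:53 on Dec 4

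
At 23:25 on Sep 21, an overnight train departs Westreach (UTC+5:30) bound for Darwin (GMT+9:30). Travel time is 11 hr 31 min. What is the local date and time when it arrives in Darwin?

Convert departure to UTC: 23:25 − 5:30 = 17:55 UTC on Sep 21.
Add 11 hours 31 minutes travel time → 05:26 UTC (Sep 22).
Darwin is UTC+9:30, so local arrival = 05:26 + 9:30 = 14:56 on Sep 22.

14:56 on Sep 22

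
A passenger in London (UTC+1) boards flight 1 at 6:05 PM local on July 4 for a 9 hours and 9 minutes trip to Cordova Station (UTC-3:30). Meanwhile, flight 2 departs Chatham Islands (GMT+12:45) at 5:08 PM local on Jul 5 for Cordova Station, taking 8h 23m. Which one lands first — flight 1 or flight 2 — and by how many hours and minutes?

Flight 1 in UTC: 6:05 PM − 1:00 = 5:05 PM on Jul 4.
+9 hours and 9 minutes → arrive 2:14 AM UTC on Jul 5.
Flight 2 in UTC: 5:08 PM − 12:45 = 4:23 AM on Jul 5.
+8 hours and 23 minutes → arrive 12:46 PM UTC on Jul 5.
Flight 1 lands earlier by 10 hours 32 minutes.

the first, by 10 hours 32 minutes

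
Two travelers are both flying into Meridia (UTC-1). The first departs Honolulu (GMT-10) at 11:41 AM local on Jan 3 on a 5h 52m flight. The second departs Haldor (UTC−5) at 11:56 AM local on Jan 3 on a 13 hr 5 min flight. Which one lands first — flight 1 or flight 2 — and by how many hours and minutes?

Flight 1 in UTC: 11:41 AM + 10:00 = 9:41 PM on Jan 3.
+5 hours 52 minutes → arrive 3:33 AM UTC on Jan 4.
Flight 2 in UTC: 11:56 AM + 5:00 = 4:56 PM on Jan 3.
+13 hours 5 minutes → arrive 6:01 AM UTC on Jan 4.
Flight 1 lands earlier by 2 hours 28 minutes.

the first, by 2 hours 28 minutes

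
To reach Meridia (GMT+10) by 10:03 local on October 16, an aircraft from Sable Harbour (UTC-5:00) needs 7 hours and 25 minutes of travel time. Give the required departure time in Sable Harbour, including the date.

11:38 on Oct 15

Target arrival in UTC: 10:03 − 10:00 = 00:03 on Oct 16.
Subtract 7 hours 25 minutes → departure 16:38 UTC on Oct 15.
Sable Harbour is UTC−5:00: 16:38 − 5:00 = 11:38 on Oct 15.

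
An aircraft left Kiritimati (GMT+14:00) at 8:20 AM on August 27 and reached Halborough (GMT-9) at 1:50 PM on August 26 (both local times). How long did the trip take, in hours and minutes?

4 hours 30 minutes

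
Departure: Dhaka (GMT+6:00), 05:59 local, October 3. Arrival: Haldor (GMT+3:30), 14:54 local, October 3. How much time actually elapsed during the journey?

11 hours 25 minutes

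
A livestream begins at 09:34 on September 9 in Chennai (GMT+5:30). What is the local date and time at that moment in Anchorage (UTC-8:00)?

Anchorage is 13:30 behind Chennai.
Shift by the zone difference: 09:34 − 13:30 = 20:04 on Sep 8 in Anchorage.

20:04 on Sep 8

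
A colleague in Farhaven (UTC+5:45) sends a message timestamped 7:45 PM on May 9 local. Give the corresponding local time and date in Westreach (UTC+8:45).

10:45 PM on May 9

Westreach is 3:00 ahead of Farhaven.
Shift by the zone difference: 7:45 PM + 3:00 = 10:45 PM on May 9 in Westreach.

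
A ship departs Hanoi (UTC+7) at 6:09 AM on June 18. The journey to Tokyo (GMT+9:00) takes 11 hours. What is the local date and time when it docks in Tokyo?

7:09 PM on June 18

Tokyo is 2:00 ahead of Hanoi.
After 11 hours it is 5:09 PM in Hanoi.
Shift by the zone difference: 5:09 PM + 2:00 = 7:09 PM on Jun 18 in Tokyo.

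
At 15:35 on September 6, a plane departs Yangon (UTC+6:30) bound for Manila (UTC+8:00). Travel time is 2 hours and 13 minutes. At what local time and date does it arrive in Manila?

19:18 on September 6

Convert departure to UTC: 15:35 − 6:30 = 09:05 UTC on Sep 6.
Add 2 hours 13 minutes travel time → 11:18 UTC.
Manila is UTC+8:00, so local arrival = 11:18 + 8:00 = 19:18 on Sep 6.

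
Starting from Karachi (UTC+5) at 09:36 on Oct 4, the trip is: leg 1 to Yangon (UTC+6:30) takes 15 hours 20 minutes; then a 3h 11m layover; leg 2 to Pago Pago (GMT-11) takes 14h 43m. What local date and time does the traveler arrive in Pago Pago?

Convert departure to UTC: 09:36 − 5:00 = 04:36 UTC on Oct 4.
Add 15 hours 20 minutes leg 1 → 19:56 UTC.
Add 3 hours 11 minutes layover in Yangon → 23:07 UTC.
Add 14 hours 43 minutes leg 2 → 13:50 UTC (Oct 5).
Pago Pago is UTC−11:00, so local arrival = 13:50 − 11:00 = 02:50 on Oct 5.

02:50 on October 5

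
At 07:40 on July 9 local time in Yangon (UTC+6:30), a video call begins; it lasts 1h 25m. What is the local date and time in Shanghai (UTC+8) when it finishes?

Convert start to UTC: 07:40 − 6:30 = 01:10 UTC on Jul 9.
Add 1 hour and 25 minutes duration → 02:35 UTC.
Shanghai is UTC+8:00, so local end time = 02:35 + 8:00 = 10:35 on Jul 9.

10:35 on July 9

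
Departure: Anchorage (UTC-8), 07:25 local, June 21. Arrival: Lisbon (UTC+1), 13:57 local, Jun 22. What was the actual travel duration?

21 hours 32 minutes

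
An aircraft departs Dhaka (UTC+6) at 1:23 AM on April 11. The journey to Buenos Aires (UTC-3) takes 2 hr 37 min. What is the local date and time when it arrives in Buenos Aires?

7:00 PM on Apr 10

Buenos Aires is 9:00 behind Dhaka.
After 2 hours and 37 minutes it is 4:00 AM in Dhaka.
Shift by the zone difference: 4:00 AM − 9:00 = 7:00 PM on Apr 10 in Buenos Aires.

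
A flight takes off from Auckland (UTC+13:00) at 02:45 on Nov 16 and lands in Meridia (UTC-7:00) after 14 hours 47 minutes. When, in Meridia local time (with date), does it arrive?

21:32 on Nov 15

Meridia is 20:00 behind Auckland.
After 14 hours and 47 minutes it is 17:32 in Auckland.
Shift by the zone difference: 17:32 − 20:00 = 21:32 on Nov 15 in Meridia.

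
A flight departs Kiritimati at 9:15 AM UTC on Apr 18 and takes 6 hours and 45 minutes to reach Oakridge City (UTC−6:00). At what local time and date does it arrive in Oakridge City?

Departure is given in UTC: 9:15 AM on Apr 18.
Add 6 hours 45 minutes → 4:00 PM UTC.
Oakridge City is UTC−6:00: 4:00 PM − 6:00 = 10:00 AM on Apr 18.

10:00 AM on April 18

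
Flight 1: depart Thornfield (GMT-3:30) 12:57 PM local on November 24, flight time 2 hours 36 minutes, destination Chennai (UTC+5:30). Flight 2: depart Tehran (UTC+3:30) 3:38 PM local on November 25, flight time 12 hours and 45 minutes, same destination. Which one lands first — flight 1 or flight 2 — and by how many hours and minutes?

Flight 1 in UTC: 12:57 PM + 3:30 = 4:27 PM on Nov 24.
+2 hours and 36 minutes → arrive 7:03 PM UTC on Nov 24.
Flight 2 in UTC: 3:38 PM − 3:30 = 12:08 PM on Nov 25.
+12 hours and 45 minutes → arrive 12:53 AM UTC on Nov 26.
Flight 1 lands earlier by 29 hours 50 minutes.

the first, by 29 hours 50 minutes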